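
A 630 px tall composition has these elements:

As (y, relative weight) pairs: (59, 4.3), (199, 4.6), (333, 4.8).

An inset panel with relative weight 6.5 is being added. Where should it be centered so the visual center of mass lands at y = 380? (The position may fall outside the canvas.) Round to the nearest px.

y ≈ 755

After adding the inset panel, total weight = 4.3 + 4.6 + 4.8 + 6.5 = 20.2.
Along y: (2767.5 + 6.5·y) / 20.2 = 380 (existing moment 4.3·59 + 4.6·199 + 4.8·333 = 2767.5) ⇒ y = (7676.0 − 2767.5) / 6.5 ≈ 755.15.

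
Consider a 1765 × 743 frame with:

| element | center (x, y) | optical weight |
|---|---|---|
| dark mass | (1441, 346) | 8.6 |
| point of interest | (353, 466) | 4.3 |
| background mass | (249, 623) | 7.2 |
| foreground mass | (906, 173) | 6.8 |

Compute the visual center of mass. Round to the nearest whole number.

(813, 396)

Σw = 8.6 + 4.3 + 7.2 + 6.8 = 26.9.
x-moment: 8.6·1441 + 4.3·353 + 7.2·249 + 6.8·906 = 21864.1; centroid 21864.1/26.9 ≈ 812.79.
y-moment: 8.6·346 + 4.3·466 + 7.2·623 + 6.8·173 = 10641.4; centroid 10641.4/26.9 ≈ 395.59.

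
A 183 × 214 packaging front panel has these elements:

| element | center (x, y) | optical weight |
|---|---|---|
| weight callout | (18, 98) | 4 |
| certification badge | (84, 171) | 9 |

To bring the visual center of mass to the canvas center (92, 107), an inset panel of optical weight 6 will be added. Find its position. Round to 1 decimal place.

(153.3, 17.0)

After adding the inset panel, total weight = 4 + 9 + 6 = 19.
x: need Σw·x = 19·92 = 1748. Existing = 4·18 + 9·84 = 828. Remainder 920 / 6 ≈ 153.33.
y: need Σw·y = 19·107 = 2033. Existing = 4·98 + 9·171 = 1931. Remainder 102 / 6 ≈ 17.00.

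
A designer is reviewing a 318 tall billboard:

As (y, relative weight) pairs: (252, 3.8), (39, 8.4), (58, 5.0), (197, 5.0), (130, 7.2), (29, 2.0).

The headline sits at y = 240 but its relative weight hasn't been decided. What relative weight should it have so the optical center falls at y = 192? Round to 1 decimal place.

w ≈ 51.6

Existing Σw = 31.4 (3.8 + 8.4 + 5.0 + 5.0 + 7.2 + 2.0); existing moment 3.8·252 + 8.4·39 + 5.0·58 + 5.0·197 + 7.2·130 + 2.0·29 = 3554.2.
For the centroid to hit 192: (3554.2 + w·240) / (31.4 + w) = 192.
Rearranging, w·(240 − 192) = 192·31.4 − 3554.2 = 2474.6, so w ≈ 2474.6/48 = 51.55.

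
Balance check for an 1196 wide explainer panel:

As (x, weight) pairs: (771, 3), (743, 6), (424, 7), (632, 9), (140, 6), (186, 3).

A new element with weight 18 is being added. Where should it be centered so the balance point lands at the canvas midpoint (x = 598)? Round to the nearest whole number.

x ≈ 793

With the new element, Σw becomes 3 + 6 + 7 + 9 + 6 + 3 + 18 = 52.
Along x: (16825 + 18·x) / 52 = 598 (existing moment 3·771 + 6·743 + 7·424 + 9·632 + 6·140 + 3·186 = 16825) ⇒ x = (31096 − 16825) / 18 ≈ 792.83.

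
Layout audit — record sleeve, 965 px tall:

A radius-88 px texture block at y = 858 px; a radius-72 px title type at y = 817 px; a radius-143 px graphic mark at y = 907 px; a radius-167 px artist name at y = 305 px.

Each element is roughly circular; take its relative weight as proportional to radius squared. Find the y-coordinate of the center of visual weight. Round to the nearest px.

y ≈ 619

r² weights: texture block 88² = 7744, title type 72² = 5184, graphic mark 143² = 20449, artist name 167² = 27889. Total = 61266.
Σw·y = 7744·858 + 5184·817 + 20449·907 + 27889·305 = 37933068, so ȳ = 37933068/61266 ≈ 619.15.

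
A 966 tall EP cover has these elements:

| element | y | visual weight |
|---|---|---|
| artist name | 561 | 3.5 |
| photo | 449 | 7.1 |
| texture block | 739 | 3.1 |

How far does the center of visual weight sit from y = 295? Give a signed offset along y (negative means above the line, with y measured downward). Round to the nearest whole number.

Total weight = 3.5 + 7.1 + 3.1 = 13.7.
Σw·y = 3.5·561 + 7.1·449 + 3.1·739 = 7442.3, so ȳ = 7442.3/13.7 ≈ 543.23.
Offset from y = 295: 543.23 − 295 ≈ 248.23.

≈ 248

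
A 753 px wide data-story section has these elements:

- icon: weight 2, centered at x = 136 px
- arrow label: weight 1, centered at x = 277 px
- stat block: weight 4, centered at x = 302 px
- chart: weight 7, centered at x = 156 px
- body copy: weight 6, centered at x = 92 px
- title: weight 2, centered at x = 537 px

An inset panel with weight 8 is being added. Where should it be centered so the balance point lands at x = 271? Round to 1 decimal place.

New total weight: (2 + 1 + 4 + 7 + 6 + 2) + 8 = 30.
x: target moment 30×271 = 8130; current 2·136 + 1·277 + 4·302 + 7·156 + 6·92 + 2·537 = 4475; the inset panel supplies 3655, so x = 3655/8 ≈ 456.88.

x ≈ 456.9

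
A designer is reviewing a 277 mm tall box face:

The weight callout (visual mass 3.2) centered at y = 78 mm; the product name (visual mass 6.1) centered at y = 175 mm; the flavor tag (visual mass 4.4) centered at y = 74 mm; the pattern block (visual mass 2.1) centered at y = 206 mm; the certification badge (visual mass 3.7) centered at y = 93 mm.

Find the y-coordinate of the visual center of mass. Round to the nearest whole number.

Total weight = 3.2 + 6.1 + 4.4 + 2.1 + 3.7 = 19.5.
y: (3.2·78 + 6.1·175 + 4.4·74 + 2.1·206 + 3.7·93) / 19.5 = 2419.4 / 19.5 ≈ 124.07

y ≈ 124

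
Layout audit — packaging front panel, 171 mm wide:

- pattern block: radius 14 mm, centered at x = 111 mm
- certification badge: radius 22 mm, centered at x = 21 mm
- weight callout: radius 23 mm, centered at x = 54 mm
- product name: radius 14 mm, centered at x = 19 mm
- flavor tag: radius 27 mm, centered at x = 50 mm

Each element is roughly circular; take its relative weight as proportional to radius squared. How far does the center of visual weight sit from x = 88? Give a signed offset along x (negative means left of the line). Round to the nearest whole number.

Weights ∝ r²: pattern block 14² = 196, certification badge 22² = 484, weight callout 23² = 529, product name 14² = 196, flavor tag 27² = 729; Σw = 2134.
x: (196·111 + 484·21 + 529·54 + 196·19 + 729·50) / 2134 = 100660 / 2134 ≈ 47.17
Against x = 88, that's 47.17 − 88 = -40.83.

≈ -41 mm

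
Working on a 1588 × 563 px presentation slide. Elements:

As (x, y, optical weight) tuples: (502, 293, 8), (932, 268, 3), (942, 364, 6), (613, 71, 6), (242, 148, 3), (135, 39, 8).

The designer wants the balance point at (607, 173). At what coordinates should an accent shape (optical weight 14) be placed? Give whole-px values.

(799, 128)

With the accent shape, Σw becomes 8 + 3 + 6 + 6 + 3 + 8 + 14 = 48.
x: need Σw·x = 48·607 = 29136. Existing = 8·502 + 3·932 + 6·942 + 6·613 + 3·242 + 8·135 = 17948. Remainder 11188 / 14 ≈ 799.14.
y: need Σw·y = 48·173 = 8304. Existing = 8·293 + 3·268 + 6·364 + 6·71 + 3·148 + 8·39 = 6514. Remainder 1790 / 14 ≈ 127.86.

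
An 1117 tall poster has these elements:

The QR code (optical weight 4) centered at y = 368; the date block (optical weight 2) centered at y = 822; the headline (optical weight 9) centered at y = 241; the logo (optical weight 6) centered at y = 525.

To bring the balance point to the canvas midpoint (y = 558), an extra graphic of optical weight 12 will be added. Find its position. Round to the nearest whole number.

With the extra graphic, Σw becomes 4 + 2 + 9 + 6 + 12 = 33.
y: target moment 33×558 = 18414; current 4·368 + 2·822 + 9·241 + 6·525 = 8435; the extra graphic supplies 9979, so y = 9979/12 ≈ 831.58.

y ≈ 832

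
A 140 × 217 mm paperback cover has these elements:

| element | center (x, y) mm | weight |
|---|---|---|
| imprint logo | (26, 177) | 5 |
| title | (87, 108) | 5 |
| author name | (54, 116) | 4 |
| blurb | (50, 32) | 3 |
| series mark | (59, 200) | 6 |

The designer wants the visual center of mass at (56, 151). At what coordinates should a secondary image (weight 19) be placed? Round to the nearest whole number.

(56, 166)

After adding the secondary image, total weight = 5 + 5 + 4 + 3 + 6 + 19 = 42.
x: need Σw·x = 42·56 = 2352. Existing = 5·26 + 5·87 + 4·54 + 3·50 + 6·59 = 1285. Remainder 1067 / 19 ≈ 56.16.
y: need Σw·y = 42·151 = 6342. Existing = 5·177 + 5·108 + 4·116 + 3·32 + 6·200 = 3185. Remainder 3157 / 19 ≈ 166.16.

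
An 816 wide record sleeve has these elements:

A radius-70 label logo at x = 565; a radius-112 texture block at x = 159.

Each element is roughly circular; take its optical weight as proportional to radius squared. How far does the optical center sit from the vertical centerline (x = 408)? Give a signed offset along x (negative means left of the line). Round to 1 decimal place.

Weights ∝ r²: label logo 70² = 4900, texture block 112² = 12544; Σw = 17444.
x: (4900·565 + 12544·159) / 17444 = 4762996 / 17444 ≈ 273.04
Difference: 273.04 − 408 ≈ -134.96.

≈ -135.0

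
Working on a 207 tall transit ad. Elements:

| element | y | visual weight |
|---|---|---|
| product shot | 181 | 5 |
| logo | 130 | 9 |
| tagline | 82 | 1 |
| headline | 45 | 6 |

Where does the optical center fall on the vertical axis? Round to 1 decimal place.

y ≈ 115.6

Total weight = 5 + 9 + 1 + 6 = 21.
Σw·y = 5·181 + 9·130 + 1·82 + 6·45 = 2427, so ȳ = 2427/21 ≈ 115.57.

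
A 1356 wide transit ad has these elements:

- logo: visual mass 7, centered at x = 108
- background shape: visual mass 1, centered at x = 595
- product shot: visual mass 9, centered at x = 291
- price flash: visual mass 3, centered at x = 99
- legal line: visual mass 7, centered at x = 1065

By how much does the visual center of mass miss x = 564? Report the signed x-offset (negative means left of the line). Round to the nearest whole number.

≈ -130

Weights sum to 7 + 1 + 9 + 3 + 7 = 27.
x: (7·108 + 1·595 + 9·291 + 3·99 + 7·1065) / 27 = 11722 / 27 ≈ 434.15
Against x = 564, that's 434.15 − 564 = -129.85.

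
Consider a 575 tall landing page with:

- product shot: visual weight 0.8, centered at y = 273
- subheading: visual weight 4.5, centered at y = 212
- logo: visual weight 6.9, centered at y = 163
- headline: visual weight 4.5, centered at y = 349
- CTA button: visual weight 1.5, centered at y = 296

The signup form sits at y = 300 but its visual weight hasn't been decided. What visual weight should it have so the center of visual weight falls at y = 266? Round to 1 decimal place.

Known weights sum to 0.8 + 4.5 + 6.9 + 4.5 + 1.5 = 18.2; their moment is 0.8·273 + 4.5·212 + 6.9·163 + 4.5·349 + 1.5·296 = 4311.6.
Set Σw·y/Σw = 266: (4311.6 + 300w) = 266·(18.2 + w).
Rearranging, w·(300 − 266) = 266·18.2 − 4311.6 = 529.6, so w ≈ 529.6/34 = 15.58.

w ≈ 15.6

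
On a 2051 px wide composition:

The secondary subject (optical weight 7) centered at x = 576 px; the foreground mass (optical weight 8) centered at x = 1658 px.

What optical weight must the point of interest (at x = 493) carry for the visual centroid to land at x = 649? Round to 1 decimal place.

w ≈ 48.5

Known weights sum to 7 + 8 = 15; their moment is 7·576 + 8·1658 = 17296.
For the centroid to hit 649: (17296 + w·493) / (15 + w) = 649.
Solving: w = (649·15 − 17296) / (493 − 649) = -7561 / -156 ≈ 48.47.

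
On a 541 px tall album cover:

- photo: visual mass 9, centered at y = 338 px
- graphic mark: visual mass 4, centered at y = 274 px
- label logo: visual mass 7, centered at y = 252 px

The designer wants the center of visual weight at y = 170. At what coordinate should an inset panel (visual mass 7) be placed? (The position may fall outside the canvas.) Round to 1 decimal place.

y ≈ -187.4

With the inset panel, Σw becomes 9 + 4 + 7 + 7 = 27.
y: need Σw·y = 27·170 = 4590. Existing = 9·338 + 4·274 + 7·252 = 5902. Remainder -1312 / 7 ≈ -187.43.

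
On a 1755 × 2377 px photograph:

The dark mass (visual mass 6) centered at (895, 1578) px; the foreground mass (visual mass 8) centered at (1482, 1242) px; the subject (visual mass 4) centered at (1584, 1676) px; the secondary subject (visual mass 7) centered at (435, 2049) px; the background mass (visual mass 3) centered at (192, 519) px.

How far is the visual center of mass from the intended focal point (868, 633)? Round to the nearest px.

Σw = 6 + 8 + 4 + 7 + 3 = 28.
x: (6·895 + 8·1482 + 4·1584 + 7·435 + 3·192) / 28 = 27183 / 28 ≈ 970.82
y: (6·1578 + 8·1242 + 4·1676 + 7·2049 + 3·519) / 28 = 42008 / 28 ≈ 1500.29
Offset from (868, 633): Δx ≈ 102.82, Δy ≈ 867.29; distance = √(Δx² + Δy²) ≈ 873.36.

≈ 873 px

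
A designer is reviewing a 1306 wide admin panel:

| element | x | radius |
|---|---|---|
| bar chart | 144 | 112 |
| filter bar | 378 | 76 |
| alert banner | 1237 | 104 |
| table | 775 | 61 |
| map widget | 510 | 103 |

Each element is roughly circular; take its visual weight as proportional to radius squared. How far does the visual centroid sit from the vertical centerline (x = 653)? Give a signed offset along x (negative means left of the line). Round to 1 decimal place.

≈ -62.6

r² weights: bar chart 112² = 12544, filter bar 76² = 5776, alert banner 104² = 10816, table 61² = 3721, map widget 103² = 10609. Total = 43466.
x-moment: 12544·144 + 5776·378 + 10816·1237 + 3721·775 + 10609·510 = 25663421; centroid 25663421/43466 ≈ 590.43.
Against x = 653, that's 590.43 − 653 = -62.57.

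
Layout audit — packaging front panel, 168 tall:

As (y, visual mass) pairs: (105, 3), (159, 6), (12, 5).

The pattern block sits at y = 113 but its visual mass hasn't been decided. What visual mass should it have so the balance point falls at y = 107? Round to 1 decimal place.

Existing Σw = 14 (3 + 6 + 5); existing moment 3·105 + 6·159 + 5·12 = 1329.
Balance at y = 107 requires (1329 + w·113) / (14 + w) = 107.
So w = (107·14 − 1329)/(113 − 107) = 169/6 ≈ 28.17.

w ≈ 28.2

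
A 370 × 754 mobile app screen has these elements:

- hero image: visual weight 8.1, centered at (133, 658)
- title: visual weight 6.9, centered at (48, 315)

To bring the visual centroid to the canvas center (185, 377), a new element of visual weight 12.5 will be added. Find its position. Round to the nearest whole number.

(294, 229)

After adding the new element, total weight = 8.1 + 6.9 + 12.5 = 27.5.
x: target moment 27.5×185 = 5087.5; current 8.1·133 + 6.9·48 = 1408.5; the new element supplies 3679.0, so x = 3679.0/12.5 ≈ 294.32.
y: target moment 27.5×377 = 10367.5; current 8.1·658 + 6.9·315 = 7503.3; the new element supplies 2864.2, so y = 2864.2/12.5 ≈ 229.14.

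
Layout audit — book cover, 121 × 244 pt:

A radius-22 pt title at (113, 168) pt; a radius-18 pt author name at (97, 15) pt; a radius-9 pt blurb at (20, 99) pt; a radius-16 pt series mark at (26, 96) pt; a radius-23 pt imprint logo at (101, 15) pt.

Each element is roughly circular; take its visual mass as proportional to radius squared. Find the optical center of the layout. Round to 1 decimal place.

(88.3, 75.7)

Weights ∝ r²: title 22² = 484, author name 18² = 324, blurb 9² = 81, series mark 16² = 256, imprint logo 23² = 529; Σw = 1674.
x-moment: 484·113 + 324·97 + 81·20 + 256·26 + 529·101 = 147825; centroid 147825/1674 ≈ 88.31.
y-moment: 484·168 + 324·15 + 81·99 + 256·96 + 529·15 = 126702; centroid 126702/1674 ≈ 75.69.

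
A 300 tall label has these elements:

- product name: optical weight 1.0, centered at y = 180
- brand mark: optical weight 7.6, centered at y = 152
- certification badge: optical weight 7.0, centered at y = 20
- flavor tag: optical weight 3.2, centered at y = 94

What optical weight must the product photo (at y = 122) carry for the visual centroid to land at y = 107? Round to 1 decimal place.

w ≈ 15.7

Existing Σw = 18.8 (1.0 + 7.6 + 7.0 + 3.2); existing moment 1.0·180 + 7.6·152 + 7.0·20 + 3.2·94 = 1776.0.
Set Σw·y/Σw = 107: (1776.0 + 122w) = 107·(18.8 + w).
Solving: w = (107·18.8 − 1776.0) / (122 − 107) = 235.6 / 15 ≈ 15.71.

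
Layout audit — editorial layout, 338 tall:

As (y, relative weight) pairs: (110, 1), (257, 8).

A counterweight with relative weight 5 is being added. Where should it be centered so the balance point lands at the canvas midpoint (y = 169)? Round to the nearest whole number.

y ≈ 40

New total weight: (1 + 8) + 5 = 14.
Along y: (2166 + 5·y) / 14 = 169 (existing moment 1·110 + 8·257 = 2166) ⇒ y = (2366 − 2166) / 5 ≈ 40.00.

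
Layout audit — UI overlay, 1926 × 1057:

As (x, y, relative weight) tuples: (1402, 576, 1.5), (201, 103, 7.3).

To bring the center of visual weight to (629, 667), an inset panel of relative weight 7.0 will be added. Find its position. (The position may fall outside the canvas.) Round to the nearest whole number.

(910, 1275)

After adding the inset panel, total weight = 1.5 + 7.3 + 7.0 = 15.8.
x: need Σw·x = 15.8·629 = 9938.2. Existing = 1.5·1402 + 7.3·201 = 3570.3. Remainder 6367.9 / 7.0 ≈ 909.70.
y: need Σw·y = 15.8·667 = 10538.6. Existing = 1.5·576 + 7.3·103 = 1615.9. Remainder 8922.7 / 7.0 ≈ 1274.67.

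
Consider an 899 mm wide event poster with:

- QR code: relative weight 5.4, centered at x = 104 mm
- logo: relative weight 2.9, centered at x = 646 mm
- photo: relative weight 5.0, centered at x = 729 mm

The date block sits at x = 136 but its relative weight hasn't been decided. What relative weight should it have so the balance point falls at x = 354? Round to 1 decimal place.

w ≈ 6.3

Existing Σw = 13.3 (5.4 + 2.9 + 5.0); existing moment 5.4·104 + 2.9·646 + 5.0·729 = 6080.0.
For the centroid to hit 354: (6080.0 + w·136) / (13.3 + w) = 354.
Rearranging, w·(136 − 354) = 354·13.3 − 6080.0 = -1371.8, so w ≈ -1371.8/-218 = 6.29.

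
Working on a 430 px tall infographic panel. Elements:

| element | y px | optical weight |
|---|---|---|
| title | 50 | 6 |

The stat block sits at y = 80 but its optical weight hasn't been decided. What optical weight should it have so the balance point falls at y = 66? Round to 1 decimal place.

w ≈ 6.9

The single fixed element contributes weight 6, moment 6·50 = 300.
Set Σw·y/Σw = 66: (300 + 80w) = 66·(6 + w).
Rearranging, w·(80 − 66) = 66·6 − 300 = 96, so w ≈ 96/14 = 6.86.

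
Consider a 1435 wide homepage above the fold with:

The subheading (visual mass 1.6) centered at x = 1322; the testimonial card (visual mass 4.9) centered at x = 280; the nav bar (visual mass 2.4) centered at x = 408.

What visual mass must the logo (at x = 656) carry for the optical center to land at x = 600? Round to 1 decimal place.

w ≈ 15.6

Fixed elements: Σw = 1.6 + 4.9 + 2.4 = 8.9, Σw·x = 1.6·1322 + 4.9·280 + 2.4·408 = 4466.4.
For the centroid to hit 600: (4466.4 + w·656) / (8.9 + w) = 600.
Solving: w = (600·8.9 − 4466.4) / (656 − 600) = 873.6 / 56 ≈ 15.60.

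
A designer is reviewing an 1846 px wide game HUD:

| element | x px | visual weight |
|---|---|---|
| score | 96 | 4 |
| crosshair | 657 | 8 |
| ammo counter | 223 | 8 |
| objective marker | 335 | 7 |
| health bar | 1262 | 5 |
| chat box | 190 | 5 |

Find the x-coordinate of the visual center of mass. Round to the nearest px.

x ≈ 460

Total weight = 4 + 8 + 8 + 7 + 5 + 5 = 37.
Σw·x = 17029; x̄ = 17029/37 ≈ 460.24.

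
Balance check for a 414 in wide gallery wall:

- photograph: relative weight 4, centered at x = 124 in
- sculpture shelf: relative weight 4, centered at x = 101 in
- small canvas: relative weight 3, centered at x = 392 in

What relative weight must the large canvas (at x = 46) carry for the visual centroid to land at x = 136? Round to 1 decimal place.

Existing Σw = 11 (4 + 4 + 3); existing moment 4·124 + 4·101 + 3·392 = 2076.
Balance at x = 136 requires (2076 + w·46) / (11 + w) = 136.
Rearranging, w·(46 − 136) = 136·11 − 2076 = -580, so w ≈ -580/-90 = 6.44.

w ≈ 6.4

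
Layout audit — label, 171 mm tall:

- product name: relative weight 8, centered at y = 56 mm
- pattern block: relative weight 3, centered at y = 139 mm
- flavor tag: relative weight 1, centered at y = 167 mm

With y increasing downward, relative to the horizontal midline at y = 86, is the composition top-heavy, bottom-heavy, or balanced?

Σw = 8 + 3 + 1 = 12.
Σw·y = 8·56 + 3·139 + 1·167 = 1032, so ȳ = 1032/12 ≈ 86.00.
That equals the midline 86 — balanced.

balanced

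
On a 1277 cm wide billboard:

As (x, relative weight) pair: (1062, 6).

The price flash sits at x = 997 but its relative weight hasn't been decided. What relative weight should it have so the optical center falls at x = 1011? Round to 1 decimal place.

w ≈ 21.9

The single fixed element contributes weight 6, moment 6·1062 = 6372.
Balance at x = 1011 requires (6372 + w·997) / (6 + w) = 1011.
So w = (1011·6 − 6372)/(997 − 1011) = -306/-14 ≈ 21.86.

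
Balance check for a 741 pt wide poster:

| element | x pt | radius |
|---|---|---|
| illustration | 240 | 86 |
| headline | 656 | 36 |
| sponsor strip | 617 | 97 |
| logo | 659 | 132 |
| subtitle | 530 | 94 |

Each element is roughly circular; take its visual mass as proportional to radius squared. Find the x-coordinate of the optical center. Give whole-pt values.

r² weights: illustration 86² = 7396, headline 36² = 1296, sponsor strip 97² = 9409, logo 132² = 17424, subtitle 94² = 8836. Total = 44361.
x-moment: 7396·240 + 1296·656 + 9409·617 + 17424·659 + 8836·530 = 24596065; centroid 24596065/44361 ≈ 554.45.

x ≈ 554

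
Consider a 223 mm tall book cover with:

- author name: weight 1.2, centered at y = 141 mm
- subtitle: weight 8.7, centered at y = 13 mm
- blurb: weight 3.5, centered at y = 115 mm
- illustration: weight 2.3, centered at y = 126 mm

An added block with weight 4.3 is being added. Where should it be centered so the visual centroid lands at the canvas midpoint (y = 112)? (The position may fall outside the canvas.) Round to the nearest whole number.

y ≈ 294

With the added block, Σw becomes 1.2 + 8.7 + 3.5 + 2.3 + 4.3 = 20.0.
y: target moment 20.0×112 = 2240.0; current 1.2·141 + 8.7·13 + 3.5·115 + 2.3·126 = 974.6; the added block supplies 1265.4, so y = 1265.4/4.3 ≈ 294.28.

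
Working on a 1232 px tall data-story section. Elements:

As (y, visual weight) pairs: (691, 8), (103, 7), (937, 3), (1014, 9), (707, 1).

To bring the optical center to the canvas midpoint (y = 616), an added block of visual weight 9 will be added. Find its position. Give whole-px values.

y ≈ 433

New total weight: (8 + 7 + 3 + 9 + 1) + 9 = 37.
y: target moment 37×616 = 22792; current 8·691 + 7·103 + 3·937 + 9·1014 + 1·707 = 18893; the added block supplies 3899, so y = 3899/9 ≈ 433.22.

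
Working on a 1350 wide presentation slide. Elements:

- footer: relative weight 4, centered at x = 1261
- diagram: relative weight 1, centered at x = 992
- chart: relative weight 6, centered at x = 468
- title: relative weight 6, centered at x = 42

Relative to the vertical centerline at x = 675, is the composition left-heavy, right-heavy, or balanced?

Weights sum to 4 + 1 + 6 + 6 = 17.
Σw·x = 4·1261 + 1·992 + 6·468 + 6·42 = 9096, so x̄ = 9096/17 ≈ 535.06.
535.1 vs midline 675 → left-heavy.

left-heavy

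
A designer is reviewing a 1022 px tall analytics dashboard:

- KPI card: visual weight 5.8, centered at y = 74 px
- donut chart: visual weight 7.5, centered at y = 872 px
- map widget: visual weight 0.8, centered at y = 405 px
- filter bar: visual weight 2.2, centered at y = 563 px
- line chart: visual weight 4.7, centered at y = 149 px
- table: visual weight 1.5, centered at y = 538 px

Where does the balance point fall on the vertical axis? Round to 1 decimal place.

Weights sum to 5.8 + 7.5 + 0.8 + 2.2 + 4.7 + 1.5 = 22.5.
y: (5.8·74 + 7.5·872 + 0.8·405 + 2.2·563 + 4.7·149 + 1.5·538) / 22.5 = 10039.1 / 22.5 ≈ 446.18

y ≈ 446.2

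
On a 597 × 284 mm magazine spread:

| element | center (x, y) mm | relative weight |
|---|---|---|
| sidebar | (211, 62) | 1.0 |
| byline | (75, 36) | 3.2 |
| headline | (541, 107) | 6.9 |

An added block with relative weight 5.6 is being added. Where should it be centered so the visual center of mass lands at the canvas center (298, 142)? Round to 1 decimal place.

New total weight: (1.0 + 3.2 + 6.9) + 5.6 = 16.7.
Along x: (4183.9 + 5.6·x) / 16.7 = 298 (existing moment 1.0·211 + 3.2·75 + 6.9·541 = 4183.9) ⇒ x = (4976.6 − 4183.9) / 5.6 ≈ 141.55.
Along y: (915.5 + 5.6·y) / 16.7 = 142 (existing moment 1.0·62 + 3.2·36 + 6.9·107 = 915.5) ⇒ y = (2371.4 − 915.5) / 5.6 ≈ 259.98.

(141.6, 260.0)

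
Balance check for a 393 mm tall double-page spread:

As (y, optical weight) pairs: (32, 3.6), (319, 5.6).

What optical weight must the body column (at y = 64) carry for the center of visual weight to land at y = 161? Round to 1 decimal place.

w ≈ 4.3

Known weights sum to 3.6 + 5.6 = 9.2; their moment is 3.6·32 + 5.6·319 = 1901.6.
Set Σw·y/Σw = 161: (1901.6 + 64w) = 161·(9.2 + w).
Solving: w = (161·9.2 − 1901.6) / (64 − 161) = -420.4 / -97 ≈ 4.33.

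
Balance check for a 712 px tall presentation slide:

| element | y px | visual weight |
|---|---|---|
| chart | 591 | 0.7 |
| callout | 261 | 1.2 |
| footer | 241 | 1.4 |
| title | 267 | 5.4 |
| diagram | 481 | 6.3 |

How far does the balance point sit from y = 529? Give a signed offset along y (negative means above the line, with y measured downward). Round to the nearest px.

Weights sum to 0.7 + 1.2 + 1.4 + 5.4 + 6.3 = 15.0.
Σw·y = 0.7·591 + 1.2·261 + 1.4·241 + 5.4·267 + 6.3·481 = 5536.4, so ȳ = 5536.4/15.0 ≈ 369.09.
Against y = 529, that's 369.09 − 529 = -159.91.

≈ -160 px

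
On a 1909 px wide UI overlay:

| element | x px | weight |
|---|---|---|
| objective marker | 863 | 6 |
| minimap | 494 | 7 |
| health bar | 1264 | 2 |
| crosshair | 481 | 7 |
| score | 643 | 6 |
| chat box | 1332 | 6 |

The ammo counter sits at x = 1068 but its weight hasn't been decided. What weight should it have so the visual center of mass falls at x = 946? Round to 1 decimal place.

w ≈ 47.4

Fixed elements: Σw = 6 + 7 + 2 + 7 + 6 + 6 = 34, Σw·x = 6·863 + 7·494 + 2·1264 + 7·481 + 6·643 + 6·1332 = 26381.
Balance at x = 946 requires (26381 + w·1068) / (34 + w) = 946.
Rearranging, w·(1068 − 946) = 946·34 − 26381 = 5783, so w ≈ 5783/122 = 47.40.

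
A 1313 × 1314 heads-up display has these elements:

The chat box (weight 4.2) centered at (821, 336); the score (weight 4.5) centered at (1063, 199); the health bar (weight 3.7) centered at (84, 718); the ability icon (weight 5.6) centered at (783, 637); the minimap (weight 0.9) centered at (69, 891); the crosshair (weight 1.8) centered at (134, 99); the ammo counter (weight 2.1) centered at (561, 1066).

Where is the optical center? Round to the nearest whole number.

Weights sum to 4.2 + 4.5 + 3.7 + 5.6 + 0.9 + 1.8 + 2.1 = 22.8.
Σw·x = 14408.7; x̄ = 14408.7/22.8 ≈ 631.96.
y: moment 11749.2 / weight 22.8 ≈ 515.32

(632, 515)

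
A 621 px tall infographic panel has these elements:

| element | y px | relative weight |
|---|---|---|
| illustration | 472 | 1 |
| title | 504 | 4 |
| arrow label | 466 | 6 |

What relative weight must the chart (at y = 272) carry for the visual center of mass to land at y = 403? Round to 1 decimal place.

Existing Σw = 11 (1 + 4 + 6); existing moment 1·472 + 4·504 + 6·466 = 5284.
Balance at y = 403 requires (5284 + w·272) / (11 + w) = 403.
Rearranging, w·(272 − 403) = 403·11 − 5284 = -851, so w ≈ -851/-131 = 6.50.

w ≈ 6.5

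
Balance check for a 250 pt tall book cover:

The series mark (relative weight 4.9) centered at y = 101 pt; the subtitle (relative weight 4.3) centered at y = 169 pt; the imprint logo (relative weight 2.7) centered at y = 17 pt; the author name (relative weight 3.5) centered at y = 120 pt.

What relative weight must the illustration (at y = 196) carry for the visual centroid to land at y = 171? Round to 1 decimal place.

w ≈ 37.8

Fixed elements: Σw = 4.9 + 4.3 + 2.7 + 3.5 = 15.4, Σw·y = 4.9·101 + 4.3·169 + 2.7·17 + 3.5·120 = 1687.5.
Balance at y = 171 requires (1687.5 + w·196) / (15.4 + w) = 171.
So w = (171·15.4 − 1687.5)/(196 − 171) = 945.9/25 ≈ 37.84.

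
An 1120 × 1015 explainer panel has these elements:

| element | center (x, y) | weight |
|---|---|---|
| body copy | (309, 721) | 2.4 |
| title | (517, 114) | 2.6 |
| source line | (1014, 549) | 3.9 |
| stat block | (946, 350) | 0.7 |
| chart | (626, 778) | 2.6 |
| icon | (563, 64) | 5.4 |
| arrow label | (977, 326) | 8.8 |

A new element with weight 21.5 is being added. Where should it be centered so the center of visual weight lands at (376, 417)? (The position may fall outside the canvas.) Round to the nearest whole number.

New total weight: (2.4 + 2.6 + 3.9 + 0.7 + 2.6 + 5.4 + 8.8) + 21.5 = 47.9.
x: target moment 47.9×376 = 18010.4; current 2.4·309 + 2.6·517 + 3.9·1014 + 0.7·946 + 2.6·626 + 5.4·563 + 8.8·977 = 19968.0; the new element supplies -1957.6, so x = -1957.6/21.5 ≈ -91.05.
y: target moment 47.9×417 = 19974.3; current 2.4·721 + 2.6·114 + 3.9·549 + 0.7·350 + 2.6·778 + 5.4·64 + 8.8·326 = 9650.1; the new element supplies 10324.2, so y = 10324.2/21.5 ≈ 480.20.

(-91, 480)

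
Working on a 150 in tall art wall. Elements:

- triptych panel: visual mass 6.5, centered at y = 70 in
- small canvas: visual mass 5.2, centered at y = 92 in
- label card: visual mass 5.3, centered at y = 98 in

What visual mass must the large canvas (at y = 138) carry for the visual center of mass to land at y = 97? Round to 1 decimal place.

w ≈ 4.8

Existing Σw = 17.0 (6.5 + 5.2 + 5.3); existing moment 6.5·70 + 5.2·92 + 5.3·98 = 1452.8.
Balance at y = 97 requires (1452.8 + w·138) / (17.0 + w) = 97.
Rearranging, w·(138 − 97) = 97·17.0 − 1452.8 = 196.2, so w ≈ 196.2/41 = 4.79.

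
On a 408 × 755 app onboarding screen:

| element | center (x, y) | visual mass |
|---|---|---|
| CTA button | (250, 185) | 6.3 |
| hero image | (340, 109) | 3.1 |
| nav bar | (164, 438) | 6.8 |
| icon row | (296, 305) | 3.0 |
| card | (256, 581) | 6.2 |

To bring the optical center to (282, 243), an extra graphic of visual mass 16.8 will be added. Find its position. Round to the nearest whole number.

(338, 75)

New total weight: (6.3 + 3.1 + 6.8 + 3.0 + 6.2) + 16.8 = 42.2.
x: need Σw·x = 42.2·282 = 11900.4. Existing = 6.3·250 + 3.1·340 + 6.8·164 + 3.0·296 + 6.2·256 = 6219.4. Remainder 5681.0 / 16.8 ≈ 338.15.
y: need Σw·y = 42.2·243 = 10254.6. Existing = 6.3·185 + 3.1·109 + 6.8·438 + 3.0·305 + 6.2·581 = 8999.0. Remainder 1255.6 / 16.8 ≈ 74.74.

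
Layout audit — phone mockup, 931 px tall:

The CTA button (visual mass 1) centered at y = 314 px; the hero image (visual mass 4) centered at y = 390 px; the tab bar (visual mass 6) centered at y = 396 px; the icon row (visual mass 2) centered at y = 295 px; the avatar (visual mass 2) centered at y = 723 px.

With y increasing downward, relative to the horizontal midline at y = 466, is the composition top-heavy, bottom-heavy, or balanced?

top-heavy

Weights sum to 1 + 4 + 6 + 2 + 2 = 15.
y: (1·314 + 4·390 + 6·396 + 2·295 + 2·723) / 15 = 6286 / 15 ≈ 419.07
419.1 lies above (smaller y than) the midline 466, so the layout is top-heavy.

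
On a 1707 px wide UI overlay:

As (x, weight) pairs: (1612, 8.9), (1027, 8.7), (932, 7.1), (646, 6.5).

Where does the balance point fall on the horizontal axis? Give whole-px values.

Total weight = 8.9 + 8.7 + 7.1 + 6.5 = 31.2.
x-moment: 8.9·1612 + 8.7·1027 + 7.1·932 + 6.5·646 = 34097.9; centroid 34097.9/31.2 ≈ 1092.88.

x ≈ 1093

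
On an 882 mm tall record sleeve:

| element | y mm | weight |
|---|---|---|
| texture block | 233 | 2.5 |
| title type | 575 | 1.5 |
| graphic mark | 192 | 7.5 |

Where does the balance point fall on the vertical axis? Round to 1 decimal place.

Σw = 2.5 + 1.5 + 7.5 = 11.5.
y-moment: 2.5·233 + 1.5·575 + 7.5·192 = 2885.0; centroid 2885.0/11.5 ≈ 250.87.

y ≈ 250.9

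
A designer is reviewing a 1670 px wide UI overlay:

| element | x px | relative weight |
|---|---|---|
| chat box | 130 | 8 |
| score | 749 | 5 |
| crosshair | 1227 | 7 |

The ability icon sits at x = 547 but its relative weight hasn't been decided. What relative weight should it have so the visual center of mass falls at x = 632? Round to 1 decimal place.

Fixed elements: Σw = 8 + 5 + 7 = 20, Σw·x = 8·130 + 5·749 + 7·1227 = 13374.
Set Σw·x/Σw = 632: (13374 + 547w) = 632·(20 + w).
So w = (632·20 − 13374)/(547 − 632) = -734/-85 ≈ 8.64.

w ≈ 8.6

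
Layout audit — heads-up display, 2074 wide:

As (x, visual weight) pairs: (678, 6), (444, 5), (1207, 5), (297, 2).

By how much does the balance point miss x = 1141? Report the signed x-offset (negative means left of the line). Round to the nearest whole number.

≈ -423

Total weight = 6 + 5 + 5 + 2 = 18.
x-moment: 6·678 + 5·444 + 5·1207 + 2·297 = 12917; centroid 12917/18 ≈ 717.61.
Against x = 1141, that's 717.61 − 1141 = -423.39.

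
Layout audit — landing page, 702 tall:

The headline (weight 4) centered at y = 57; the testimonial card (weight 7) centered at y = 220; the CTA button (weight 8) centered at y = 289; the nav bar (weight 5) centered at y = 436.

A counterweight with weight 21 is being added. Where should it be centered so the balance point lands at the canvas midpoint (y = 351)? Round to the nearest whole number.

y ≈ 454

With the counterweight, Σw becomes 4 + 7 + 8 + 5 + 21 = 45.
y: target moment 45×351 = 15795; current 4·57 + 7·220 + 8·289 + 5·436 = 6260; the counterweight supplies 9535, so y = 9535/21 ≈ 454.05.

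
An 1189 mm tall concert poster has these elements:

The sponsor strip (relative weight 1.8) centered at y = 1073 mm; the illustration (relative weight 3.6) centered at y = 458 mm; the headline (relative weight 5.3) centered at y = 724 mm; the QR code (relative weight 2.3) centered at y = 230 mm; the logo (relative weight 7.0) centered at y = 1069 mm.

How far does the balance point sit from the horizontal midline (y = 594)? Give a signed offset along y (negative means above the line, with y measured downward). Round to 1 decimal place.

Weights sum to 1.8 + 3.6 + 5.3 + 2.3 + 7.0 = 20.0.
Σw·y = 1.8·1073 + 3.6·458 + 5.3·724 + 2.3·230 + 7.0·1069 = 15429.4, so ȳ = 15429.4/20.0 ≈ 771.47.
Difference: 771.47 − 594 ≈ 177.47.

≈ 177.5 mm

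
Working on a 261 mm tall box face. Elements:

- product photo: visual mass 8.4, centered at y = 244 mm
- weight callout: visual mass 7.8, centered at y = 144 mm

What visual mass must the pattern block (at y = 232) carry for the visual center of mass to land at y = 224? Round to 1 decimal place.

Existing Σw = 16.2 (8.4 + 7.8); existing moment 8.4·244 + 7.8·144 = 3172.8.
Balance at y = 224 requires (3172.8 + w·232) / (16.2 + w) = 224.
Solving: w = (224·16.2 − 3172.8) / (232 − 224) = 456.0 / 8 ≈ 57.00.

w ≈ 57.0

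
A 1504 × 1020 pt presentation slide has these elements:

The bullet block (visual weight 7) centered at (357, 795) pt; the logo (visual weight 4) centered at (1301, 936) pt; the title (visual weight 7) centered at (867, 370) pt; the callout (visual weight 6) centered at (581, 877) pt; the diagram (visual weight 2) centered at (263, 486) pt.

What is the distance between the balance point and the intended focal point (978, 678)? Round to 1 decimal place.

Total weight = 7 + 4 + 7 + 6 + 2 = 26.
x: (7·357 + 4·1301 + 7·867 + 6·581 + 2·263) / 26 = 17784 / 26 ≈ 684.00
y: (7·795 + 4·936 + 7·370 + 6·877 + 2·486) / 26 = 18133 / 26 ≈ 697.42
Offset from (978, 678): Δx ≈ -294.00, Δy ≈ 19.42; distance = √(Δx² + Δy²) ≈ 294.64.

≈ 294.6 pt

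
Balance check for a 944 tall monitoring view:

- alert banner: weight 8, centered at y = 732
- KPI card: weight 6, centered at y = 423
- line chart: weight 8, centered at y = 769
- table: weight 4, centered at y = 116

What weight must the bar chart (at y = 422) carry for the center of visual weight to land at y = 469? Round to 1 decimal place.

w ≈ 59.9

Fixed elements: Σw = 8 + 6 + 8 + 4 = 26, Σw·y = 8·732 + 6·423 + 8·769 + 4·116 = 15010.
For the centroid to hit 469: (15010 + w·422) / (26 + w) = 469.
So w = (469·26 − 15010)/(422 − 469) = -2816/-47 ≈ 59.91.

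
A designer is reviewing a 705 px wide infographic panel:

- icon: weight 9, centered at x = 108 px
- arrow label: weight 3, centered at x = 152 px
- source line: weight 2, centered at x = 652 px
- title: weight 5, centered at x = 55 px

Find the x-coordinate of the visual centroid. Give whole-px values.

x ≈ 158

Σw = 9 + 3 + 2 + 5 = 19.
x: (9·108 + 3·152 + 2·652 + 5·55) / 19 = 3007 / 19 ≈ 158.26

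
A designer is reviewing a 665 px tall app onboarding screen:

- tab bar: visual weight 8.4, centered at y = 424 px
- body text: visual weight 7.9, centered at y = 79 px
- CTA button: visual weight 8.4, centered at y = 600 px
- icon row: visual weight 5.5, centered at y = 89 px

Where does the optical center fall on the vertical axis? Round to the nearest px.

y ≈ 322

Total weight = 8.4 + 7.9 + 8.4 + 5.5 = 30.2.
y-moment: 8.4·424 + 7.9·79 + 8.4·600 + 5.5·89 = 9715.2; centroid 9715.2/30.2 ≈ 321.70.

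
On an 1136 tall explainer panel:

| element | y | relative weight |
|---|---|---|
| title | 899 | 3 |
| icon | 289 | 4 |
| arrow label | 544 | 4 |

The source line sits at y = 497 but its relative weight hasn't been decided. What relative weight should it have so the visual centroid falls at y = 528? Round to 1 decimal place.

w ≈ 7.1

Known weights sum to 3 + 4 + 4 = 11; their moment is 3·899 + 4·289 + 4·544 = 6029.
Balance at y = 528 requires (6029 + w·497) / (11 + w) = 528.
Rearranging, w·(497 − 528) = 528·11 − 6029 = -221, so w ≈ -221/-31 = 7.13.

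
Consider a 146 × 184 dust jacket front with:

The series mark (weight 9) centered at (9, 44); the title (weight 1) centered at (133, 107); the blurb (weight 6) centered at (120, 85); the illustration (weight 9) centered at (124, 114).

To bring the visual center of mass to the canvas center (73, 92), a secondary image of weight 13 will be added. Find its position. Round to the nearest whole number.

(56, 112)

After adding the secondary image, total weight = 9 + 1 + 6 + 9 + 13 = 38.
Along x: (2050 + 13·x) / 38 = 73 (existing moment 9·9 + 1·133 + 6·120 + 9·124 = 2050) ⇒ x = (2774 − 2050) / 13 ≈ 55.69.
Along y: (2039 + 13·y) / 38 = 92 (existing moment 9·44 + 1·107 + 6·85 + 9·114 = 2039) ⇒ y = (3496 − 2039) / 13 ≈ 112.08.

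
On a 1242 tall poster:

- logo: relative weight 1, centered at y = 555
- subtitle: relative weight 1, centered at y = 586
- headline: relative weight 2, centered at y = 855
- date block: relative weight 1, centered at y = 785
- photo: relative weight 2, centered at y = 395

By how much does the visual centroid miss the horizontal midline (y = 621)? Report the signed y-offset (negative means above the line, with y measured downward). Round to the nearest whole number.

Σw = 1 + 1 + 2 + 1 + 2 = 7.
y: (1·555 + 1·586 + 2·855 + 1·785 + 2·395) / 7 = 4426 / 7 ≈ 632.29
Against y = 621, that's 632.29 − 621 = 11.29.

≈ 11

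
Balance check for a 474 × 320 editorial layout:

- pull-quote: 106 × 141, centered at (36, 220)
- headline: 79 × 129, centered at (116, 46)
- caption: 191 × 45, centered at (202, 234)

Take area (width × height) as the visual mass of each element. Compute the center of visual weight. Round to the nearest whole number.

(102, 171)

Taking area as weight: pull-quote 106·141 = 14946, headline 79·129 = 10191, caption 191·45 = 8595. Sum 33732.
x: (14946·36 + 10191·116 + 8595·202) / 33732 = 3456402 / 33732 ≈ 102.47
y: (14946·220 + 10191·46 + 8595·234) / 33732 = 5768136 / 33732 ≈ 171.00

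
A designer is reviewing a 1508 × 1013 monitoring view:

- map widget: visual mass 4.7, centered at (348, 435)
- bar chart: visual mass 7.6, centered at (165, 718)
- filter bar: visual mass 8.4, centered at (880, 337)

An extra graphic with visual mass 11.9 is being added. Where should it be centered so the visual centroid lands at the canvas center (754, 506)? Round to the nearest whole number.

After adding the extra graphic, total weight = 4.7 + 7.6 + 8.4 + 11.9 = 32.6.
Along x: (10281.6 + 11.9·x) / 32.6 = 754 (existing moment 4.7·348 + 7.6·165 + 8.4·880 = 10281.6) ⇒ x = (24580.4 − 10281.6) / 11.9 ≈ 1201.58.
Along y: (10332.1 + 11.9·y) / 32.6 = 506 (existing moment 4.7·435 + 7.6·718 + 8.4·337 = 10332.1) ⇒ y = (16495.6 − 10332.1) / 11.9 ≈ 517.94.

(1202, 518)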